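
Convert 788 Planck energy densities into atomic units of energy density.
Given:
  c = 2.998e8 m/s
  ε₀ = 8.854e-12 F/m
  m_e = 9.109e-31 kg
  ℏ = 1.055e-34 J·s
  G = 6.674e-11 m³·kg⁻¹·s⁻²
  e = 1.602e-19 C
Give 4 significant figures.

Planck energy density: u_P = c⁷/(ℏG²) = 4.632e113 J/m³
atomic unit of energy density: u_au = E_h/a₀³ = m_e⁴e¹⁰/((4πε₀)⁵ℏ⁸) = 2.929e13 J/m³
788 × 4.632e113 / 2.929e13 = 1.246e103

1.246e103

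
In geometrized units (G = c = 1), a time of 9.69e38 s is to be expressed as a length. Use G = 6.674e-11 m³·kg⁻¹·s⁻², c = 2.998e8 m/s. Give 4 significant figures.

2.905e47 m

Time → length via c.
9.69e38 s × (c) = 2.905e47 m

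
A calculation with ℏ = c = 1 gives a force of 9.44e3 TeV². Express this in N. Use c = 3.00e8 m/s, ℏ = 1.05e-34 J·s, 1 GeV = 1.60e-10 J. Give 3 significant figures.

7.67e15 N

Force is [E]/[L] = [E]²/(ℏc); restore (ℏc)⁻¹.
1 GeV² → 1/(ℏc) × (1 GeV in J)² = 8.13e5 N.
Convert the energy scale: 9.44e3 TeV² = 9.44e9 GeV².
Result: 9.44e9 × 8.13e5 = 7.67e15 N.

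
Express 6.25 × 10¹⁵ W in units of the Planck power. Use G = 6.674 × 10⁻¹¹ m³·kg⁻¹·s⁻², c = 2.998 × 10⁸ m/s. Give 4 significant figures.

Planck power: P_P = c⁵/G = 3.629 × 10⁵² W.
6.25 × 10¹⁵ / 3.629 × 10⁵² = 1.722 × 10⁻³⁷

1.722 × 10⁻³⁷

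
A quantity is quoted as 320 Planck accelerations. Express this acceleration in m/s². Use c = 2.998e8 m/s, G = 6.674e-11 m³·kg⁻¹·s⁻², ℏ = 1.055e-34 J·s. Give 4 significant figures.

1.779e54 m/s²

One Planck acceleration: a_P = √(c⁷/(ℏG)) = 5.560e51 m/s².
320 × 5.560e51 m/s² = 1.779e54 m/s²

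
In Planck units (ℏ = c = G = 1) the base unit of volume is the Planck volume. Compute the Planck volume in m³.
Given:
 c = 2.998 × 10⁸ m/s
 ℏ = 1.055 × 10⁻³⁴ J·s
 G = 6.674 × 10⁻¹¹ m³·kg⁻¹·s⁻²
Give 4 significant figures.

V_P = (ℏG/c³)^(3/2)
  = √(1.784 × 10⁻²⁰⁹)
  = 4.224 × 10⁻¹⁰⁵ m³

4.224 × 10⁻¹⁰⁵ m³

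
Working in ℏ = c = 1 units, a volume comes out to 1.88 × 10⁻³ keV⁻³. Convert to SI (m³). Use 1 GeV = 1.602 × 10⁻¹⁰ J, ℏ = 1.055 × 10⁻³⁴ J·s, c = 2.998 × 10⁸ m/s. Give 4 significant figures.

Volume is [L]³ = [E]⁻³·(ℏc)³.
1 GeV⁻³ → (ℏc)³ × (1 GeV in J)⁻³ = 7.696 × 10⁻⁴⁸ m³.
Convert the energy scale: 1.88 × 10⁻³ keV⁻³ = 1.88 × 10¹⁵ GeV⁻³.
Result: 1.88 × 10¹⁵ × 7.696 × 10⁻⁴⁸ = 1.447 × 10⁻³² m³.

1.447 × 10⁻³² m³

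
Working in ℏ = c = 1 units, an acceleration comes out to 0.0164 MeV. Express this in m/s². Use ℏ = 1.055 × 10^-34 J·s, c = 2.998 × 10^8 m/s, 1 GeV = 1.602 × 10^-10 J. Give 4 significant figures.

Acceleration is [L]/[T]² = c·[E]/ℏ.
1 GeV → c/ℏ × (1 GeV in J) = 4.552 × 10^32 m/s².
Convert the energy scale: 0.0164 MeV = 1.64 × 10^-5 GeV.
Result: 1.64 × 10^-5 × 4.552 × 10^32 = 7.466 × 10^27 m/s².

7.466 × 10^27 m/s²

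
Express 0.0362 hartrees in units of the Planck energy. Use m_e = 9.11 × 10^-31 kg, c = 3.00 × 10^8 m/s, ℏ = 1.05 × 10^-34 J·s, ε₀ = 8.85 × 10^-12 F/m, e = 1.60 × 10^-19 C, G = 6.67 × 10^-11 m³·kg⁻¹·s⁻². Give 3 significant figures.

8.10 × 10^-29

hartree: E_h = m_e e⁴/(4πε₀ℏ)² = 4.38 × 10^-18 J
Planck energy: E_P = √(ℏc⁵/G) = 1.96 × 10^9 J
0.0362 × 4.38 × 10^-18 / 1.96 × 10^9 = 8.10 × 10^-29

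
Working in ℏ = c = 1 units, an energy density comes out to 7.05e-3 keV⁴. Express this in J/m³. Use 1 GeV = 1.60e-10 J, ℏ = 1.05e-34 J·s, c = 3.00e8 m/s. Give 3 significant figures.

1.48e11 J/m³

[E]/[L]³ = [E]⁴/(ℏc)³; restore (ℏc)⁻³.
1 GeV⁴ → 1/(ℏc)³ × (1 GeV in J)⁴ = 2.10e37 J/m³.
Convert the energy scale: 7.05e-3 keV⁴ = 7.05e-27 GeV⁴.
Result: 7.05e-27 × 2.10e37 = 1.48e11 J/m³.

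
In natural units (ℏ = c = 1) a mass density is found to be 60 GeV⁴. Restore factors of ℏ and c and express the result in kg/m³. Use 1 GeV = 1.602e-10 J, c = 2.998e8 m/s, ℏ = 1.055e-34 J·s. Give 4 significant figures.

1.390e22 kg/m³

Mass density is [E]/(c²[L]³) = [E]⁴/(ℏ³c⁵).
1 GeV⁴ → 1/(ℏ³c⁵) × (1 GeV in J)⁴ = 2.316e20 kg/m³.
Result: 60 × 2.316e20 = 1.390e22 kg/m³.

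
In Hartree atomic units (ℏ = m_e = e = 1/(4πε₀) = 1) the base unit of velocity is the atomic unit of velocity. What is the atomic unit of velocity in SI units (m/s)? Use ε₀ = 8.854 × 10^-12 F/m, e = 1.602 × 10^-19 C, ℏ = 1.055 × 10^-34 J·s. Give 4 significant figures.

2.186 × 10^6 m/s

v_au = e²/(4πε₀ℏ)
  = 2.566 × 10^-38 / 1.174 × 10^-44
  = 2.186 × 10^6 m/s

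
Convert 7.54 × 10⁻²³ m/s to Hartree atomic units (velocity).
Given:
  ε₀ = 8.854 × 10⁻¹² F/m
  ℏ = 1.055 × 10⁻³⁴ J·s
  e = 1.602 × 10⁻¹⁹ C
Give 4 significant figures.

3.449 × 10⁻²⁹

atomic unit of velocity: v_au = e²/(4πε₀ℏ) = 2.186 × 10⁶ m/s.
7.54 × 10⁻²³ / 2.186 × 10⁶ = 3.449 × 10⁻²⁹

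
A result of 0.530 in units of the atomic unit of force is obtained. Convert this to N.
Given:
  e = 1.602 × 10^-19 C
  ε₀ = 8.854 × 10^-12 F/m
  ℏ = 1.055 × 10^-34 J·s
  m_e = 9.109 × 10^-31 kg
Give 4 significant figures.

4.356 × 10^-8 N

One atomic unit of force: F_au = E_h/a₀ = m_e²e⁶/((4πε₀)³ℏ⁴) = 8.220 × 10^-8 N.
0.530 × 8.220 × 10^-8 N = 4.356 × 10^-8 N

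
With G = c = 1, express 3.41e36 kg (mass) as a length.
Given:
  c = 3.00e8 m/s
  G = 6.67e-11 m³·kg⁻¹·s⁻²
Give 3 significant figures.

2.53e9 m

In G = c = 1 units mass has dimensions of length; the conversion factor is G/c².
3.41e36 kg × (G/c²) = 2.53e9 m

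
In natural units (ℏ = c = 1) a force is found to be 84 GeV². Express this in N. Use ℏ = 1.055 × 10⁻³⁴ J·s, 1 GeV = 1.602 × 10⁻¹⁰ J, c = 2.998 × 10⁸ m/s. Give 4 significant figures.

Force is [E]/[L] = [E]²/(ℏc); restore (ℏc)⁻¹.
1 GeV² → 1/(ℏc) × (1 GeV in J)² = 8.114 × 10⁵ N.
Result: 84 × 8.114 × 10⁵ = 6.816 × 10⁷ N.

6.816 × 10⁷ N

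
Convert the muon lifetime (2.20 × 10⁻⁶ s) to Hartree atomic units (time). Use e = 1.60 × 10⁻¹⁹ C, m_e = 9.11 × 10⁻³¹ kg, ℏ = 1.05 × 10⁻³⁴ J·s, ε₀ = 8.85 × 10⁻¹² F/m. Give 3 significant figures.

9.17 × 10¹⁰

atomic unit of time: τ_au = (4πε₀)²ℏ³/(m_e e⁴) = 2.40 × 10⁻¹⁷ s.
2.20 × 10⁻⁶ / 2.40 × 10⁻¹⁷ = 9.17 × 10¹⁰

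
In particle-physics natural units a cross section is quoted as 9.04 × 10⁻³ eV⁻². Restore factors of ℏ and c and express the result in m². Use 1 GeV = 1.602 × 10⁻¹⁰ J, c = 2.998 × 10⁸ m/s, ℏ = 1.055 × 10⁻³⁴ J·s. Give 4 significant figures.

Area is [L]² = [E]⁻²·(ℏc)²; restore (ℏc)².
1 GeV⁻² → (ℏc)² × (1 GeV in J)⁻² = 3.898 × 10⁻³² m².
Convert the energy scale: 9.04 × 10⁻³ eV⁻² = 9.04 × 10¹⁵ GeV⁻².
Result: 9.04 × 10¹⁵ × 3.898 × 10⁻³² = 3.524 × 10⁻¹⁶ m².

3.524 × 10⁻¹⁶ m²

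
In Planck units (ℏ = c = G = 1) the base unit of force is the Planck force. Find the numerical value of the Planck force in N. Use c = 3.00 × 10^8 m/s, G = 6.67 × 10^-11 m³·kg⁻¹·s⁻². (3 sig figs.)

F_P = c⁴/G
  = 8.10 × 10^33 / 6.67 × 10^-11
  = 1.21 × 10^44 N

1.21 × 10^44 N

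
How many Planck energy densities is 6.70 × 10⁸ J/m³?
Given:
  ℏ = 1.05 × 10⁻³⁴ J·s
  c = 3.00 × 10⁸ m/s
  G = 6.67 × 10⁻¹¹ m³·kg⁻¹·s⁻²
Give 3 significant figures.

Planck energy density: u_P = c⁷/(ℏG²) = 4.68 × 10¹¹³ J/m³.
6.70 × 10⁸ / 4.68 × 10¹¹³ = 1.43 × 10⁻¹⁰⁵

1.43 × 10⁻¹⁰⁵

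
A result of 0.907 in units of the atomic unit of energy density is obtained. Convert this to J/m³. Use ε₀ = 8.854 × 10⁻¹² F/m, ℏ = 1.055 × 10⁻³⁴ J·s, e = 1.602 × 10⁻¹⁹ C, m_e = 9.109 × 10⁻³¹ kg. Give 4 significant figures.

2.657 × 10¹³ J/m³

One atomic unit of energy density: u_au = E_h/a₀³ = m_e⁴e¹⁰/((4πε₀)⁵ℏ⁸) = 2.929 × 10¹³ J/m³.
0.907 × 2.929 × 10¹³ J/m³ = 2.657 × 10¹³ J/m³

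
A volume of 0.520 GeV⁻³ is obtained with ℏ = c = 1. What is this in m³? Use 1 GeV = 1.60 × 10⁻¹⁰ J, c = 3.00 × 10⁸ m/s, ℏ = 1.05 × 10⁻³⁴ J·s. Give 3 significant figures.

3.97 × 10⁻⁴⁸ m³

Volume is [L]³ = [E]⁻³·(ℏc)³.
1 GeV⁻³ → (ℏc)³ × (1 GeV in J)⁻³ = 7.63 × 10⁻⁴⁸ m³.
Result: 0.520 × 7.63 × 10⁻⁴⁸ = 3.97 × 10⁻⁴⁸ m³.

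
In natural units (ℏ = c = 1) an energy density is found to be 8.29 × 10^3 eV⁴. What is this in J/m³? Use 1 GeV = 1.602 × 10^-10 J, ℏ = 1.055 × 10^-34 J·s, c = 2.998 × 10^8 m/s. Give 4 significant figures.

[E]/[L]³ = [E]⁴/(ℏc)³; restore (ℏc)⁻³.
1 GeV⁴ → 1/(ℏc)³ × (1 GeV in J)⁴ = 2.082 × 10^37 J/m³.
Convert the energy scale: 8.29 × 10^3 eV⁴ = 8.29 × 10^-33 GeV⁴.
Result: 8.29 × 10^-33 × 2.082 × 10^37 = 1.726 × 10^5 J/m³.

1.726 × 10^5 J/m³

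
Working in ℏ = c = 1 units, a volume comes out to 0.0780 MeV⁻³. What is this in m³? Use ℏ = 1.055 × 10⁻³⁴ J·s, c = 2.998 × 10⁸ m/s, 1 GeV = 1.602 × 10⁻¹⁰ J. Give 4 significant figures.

6.003 × 10⁻⁴⁰ m³

Volume is [L]³ = [E]⁻³·(ℏc)³.
1 GeV⁻³ → (ℏc)³ × (1 GeV in J)⁻³ = 7.696 × 10⁻⁴⁸ m³.
Convert the energy scale: 0.0780 MeV⁻³ = 7.80 × 10⁷ GeV⁻³.
Result: 7.80 × 10⁷ × 7.696 × 10⁻⁴⁸ = 6.003 × 10⁻⁴⁰ m³.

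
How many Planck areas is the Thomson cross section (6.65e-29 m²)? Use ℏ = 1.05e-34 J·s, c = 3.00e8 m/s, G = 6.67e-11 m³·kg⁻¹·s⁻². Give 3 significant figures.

Planck area: A_P = ℏG/c³ = 2.59e-70 m².
6.65e-29 / 2.59e-70 = 2.56e41

2.56e41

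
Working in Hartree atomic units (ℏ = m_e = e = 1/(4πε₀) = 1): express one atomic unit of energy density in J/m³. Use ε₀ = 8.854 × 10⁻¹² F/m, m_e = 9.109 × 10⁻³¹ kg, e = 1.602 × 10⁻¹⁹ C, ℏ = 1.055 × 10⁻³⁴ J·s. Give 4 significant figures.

2.929 × 10¹³ J/m³

From ℏ = m_e = e = 1/(4πε₀) = 1 the energy density scale is u_au = E_h/a₀³ = m_e⁴e¹⁰/((4πε₀)⁵ℏ⁸).
E_h = 4.354 × 10⁻¹⁸ J
a₀ = 5.297 × 10⁻¹¹ m
E_h/a₀³ = 2.929 × 10¹³ J/m³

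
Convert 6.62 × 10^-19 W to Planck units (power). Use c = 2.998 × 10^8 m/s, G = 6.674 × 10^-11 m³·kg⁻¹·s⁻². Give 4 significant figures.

1.824 × 10^-71

Planck power: P_P = c⁵/G = 3.629 × 10^52 W.
6.62 × 10^-19 / 3.629 × 10^52 = 1.824 × 10^-71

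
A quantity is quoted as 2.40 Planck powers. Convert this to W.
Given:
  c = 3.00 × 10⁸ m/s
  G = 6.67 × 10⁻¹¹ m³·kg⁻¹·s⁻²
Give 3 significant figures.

8.74 × 10⁵² W

One Planck power: P_P = c⁵/G = 3.64 × 10⁵² W.
2.40 × 3.64 × 10⁵² W = 8.74 × 10⁵² W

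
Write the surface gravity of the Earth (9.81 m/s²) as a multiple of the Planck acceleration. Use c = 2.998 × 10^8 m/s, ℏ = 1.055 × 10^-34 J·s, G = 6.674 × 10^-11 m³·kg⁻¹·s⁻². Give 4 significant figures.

Planck acceleration: a_P = √(c⁷/(ℏG)) = 5.560 × 10^51 m/s².
9.81 / 5.560 × 10^51 = 1.764 × 10^-51

1.764 × 10^-51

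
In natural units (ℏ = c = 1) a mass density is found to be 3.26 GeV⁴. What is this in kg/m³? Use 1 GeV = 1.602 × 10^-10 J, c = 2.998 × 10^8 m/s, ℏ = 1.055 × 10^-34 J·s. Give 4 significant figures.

7.550 × 10^20 kg/m³

Mass density is [E]/(c²[L]³) = [E]⁴/(ℏ³c⁵).
1 GeV⁴ → 1/(ℏ³c⁵) × (1 GeV in J)⁴ = 2.316 × 10^20 kg/m³.
Result: 3.26 × 2.316 × 10^20 = 7.550 × 10^20 kg/m³.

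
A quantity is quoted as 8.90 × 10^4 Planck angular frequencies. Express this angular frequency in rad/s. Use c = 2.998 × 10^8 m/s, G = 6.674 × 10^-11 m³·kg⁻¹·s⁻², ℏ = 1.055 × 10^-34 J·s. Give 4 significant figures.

One Planck angular frequency: ω_P = √(c⁵/(ℏG)) = 1.855 × 10^43 rad/s.
8.90 × 10^4 × 1.855 × 10^43 rad/s = 1.651 × 10^48 rad/s

1.651 × 10^48 rad/s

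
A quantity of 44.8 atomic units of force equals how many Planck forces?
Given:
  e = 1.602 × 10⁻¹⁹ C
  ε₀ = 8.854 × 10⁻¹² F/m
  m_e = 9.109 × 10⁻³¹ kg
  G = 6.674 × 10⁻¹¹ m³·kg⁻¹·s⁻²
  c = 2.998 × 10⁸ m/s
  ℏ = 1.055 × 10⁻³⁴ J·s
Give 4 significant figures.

3.042 × 10⁻⁵⁰

atomic unit of force: F_au = E_h/a₀ = m_e²e⁶/((4πε₀)³ℏ⁴) = 8.220 × 10⁻⁸ N
Planck force: F_P = c⁴/G = 1.210 × 10⁴⁴ N
44.8 × 8.220 × 10⁻⁸ / 1.210 × 10⁴⁴ = 3.042 × 10⁻⁵⁰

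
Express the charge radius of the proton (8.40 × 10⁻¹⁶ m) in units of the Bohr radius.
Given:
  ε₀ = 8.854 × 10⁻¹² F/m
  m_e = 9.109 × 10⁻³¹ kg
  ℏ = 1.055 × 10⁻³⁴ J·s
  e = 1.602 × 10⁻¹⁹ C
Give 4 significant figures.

1.586 × 10⁻⁵

Bohr radius: a₀ = 4πε₀ℏ²/(m_e e²) = 5.297 × 10⁻¹¹ m.
8.40 × 10⁻¹⁶ / 5.297 × 10⁻¹¹ = 1.586 × 10⁻⁵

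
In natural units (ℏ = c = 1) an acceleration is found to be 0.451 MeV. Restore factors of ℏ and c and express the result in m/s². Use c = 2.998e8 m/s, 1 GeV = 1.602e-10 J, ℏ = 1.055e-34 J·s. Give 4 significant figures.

2.053e29 m/s²

Acceleration is [L]/[T]² = c·[E]/ℏ.
1 GeV → c/ℏ × (1 GeV in J) = 4.552e32 m/s².
Convert the energy scale: 0.451 MeV = 4.51e-4 GeV.
Result: 4.51e-4 × 4.552e32 = 2.053e29 m/s².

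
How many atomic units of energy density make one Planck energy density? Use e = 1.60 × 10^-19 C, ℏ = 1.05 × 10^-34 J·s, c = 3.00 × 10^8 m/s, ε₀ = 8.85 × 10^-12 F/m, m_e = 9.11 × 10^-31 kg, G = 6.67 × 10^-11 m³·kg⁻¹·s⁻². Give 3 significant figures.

1.55 × 10^100

Planck energy density: u_P = c⁷/(ℏG²) = 4.68 × 10^113 J/m³
atomic unit of energy density: u_au = E_h/a₀³ = m_e⁴e¹⁰/((4πε₀)⁵ℏ⁸) = 3.01 × 10^13 J/m³
ratio = 4.68 × 10^113 / 3.01 × 10^13 = 1.55 × 10^100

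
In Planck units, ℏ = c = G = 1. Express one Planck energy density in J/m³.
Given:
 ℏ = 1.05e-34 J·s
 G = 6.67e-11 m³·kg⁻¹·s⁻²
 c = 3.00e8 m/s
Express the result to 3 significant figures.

The unique combination of the constants set to 1 with dimensions of energy density is u_P = c⁷/(ℏG²).
  = 2.19e59 / 4.67e-55
  = 4.68e113 J/m³

4.68e113 J/m³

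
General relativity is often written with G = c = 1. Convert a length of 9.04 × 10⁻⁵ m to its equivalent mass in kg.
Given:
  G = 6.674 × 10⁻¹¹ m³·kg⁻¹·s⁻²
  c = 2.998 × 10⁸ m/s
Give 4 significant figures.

1.217 × 10²³ kg

Length → mass via c²/G.
9.04 × 10⁻⁵ m × (c²/G) = 1.217 × 10²³ kg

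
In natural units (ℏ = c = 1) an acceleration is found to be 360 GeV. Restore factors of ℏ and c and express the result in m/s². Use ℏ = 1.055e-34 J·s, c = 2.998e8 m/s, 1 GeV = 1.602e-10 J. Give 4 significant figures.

1.639e35 m/s²

Acceleration is [L]/[T]² = c·[E]/ℏ.
1 GeV → c/ℏ × (1 GeV in J) = 4.552e32 m/s².
Result: 360 × 4.552e32 = 1.639e35 m/s².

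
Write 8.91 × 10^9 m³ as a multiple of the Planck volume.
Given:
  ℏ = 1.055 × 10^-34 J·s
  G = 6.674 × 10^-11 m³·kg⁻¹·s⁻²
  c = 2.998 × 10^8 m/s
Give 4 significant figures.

2.109 × 10^114

Planck volume: V_P = (ℏG/c³)^(3/2) = 4.224 × 10^-105 m³.
8.91 × 10^9 / 4.224 × 10^-105 = 2.109 × 10^114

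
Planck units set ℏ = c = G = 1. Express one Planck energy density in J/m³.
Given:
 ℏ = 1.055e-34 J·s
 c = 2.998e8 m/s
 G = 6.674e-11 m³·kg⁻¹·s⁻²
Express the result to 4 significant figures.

Dimensional analysis gives u_P = c⁷/(ℏG²).
  = 2.177e59 / 4.699e-55
  = 4.632e113 J/m³

4.632e113 J/m³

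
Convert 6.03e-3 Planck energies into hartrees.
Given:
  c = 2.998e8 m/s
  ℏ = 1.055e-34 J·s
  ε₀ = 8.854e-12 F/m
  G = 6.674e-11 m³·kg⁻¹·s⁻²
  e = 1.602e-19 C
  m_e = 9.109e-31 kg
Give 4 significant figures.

Planck energy: E_P = √(ℏc⁵/G) = 1.957e9 J
hartree: E_h = m_e e⁴/(4πε₀ℏ)² = 4.354e-18 J
6.03e-3 × 1.957e9 / 4.354e-18 = 2.710e24

2.710e24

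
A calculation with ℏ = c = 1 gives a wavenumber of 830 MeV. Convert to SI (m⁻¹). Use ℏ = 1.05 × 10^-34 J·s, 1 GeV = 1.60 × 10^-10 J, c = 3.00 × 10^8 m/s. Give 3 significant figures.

Inverse length is [E]/(ℏc).
1 GeV → 1/(ℏc) × (1 GeV in J) = 5.08 × 10^15 m⁻¹.
Convert the energy scale: 830 MeV = 0.830 GeV.
Result: 0.830 × 5.08 × 10^15 = 4.22 × 10^15 m⁻¹.

4.22 × 10^15 m⁻¹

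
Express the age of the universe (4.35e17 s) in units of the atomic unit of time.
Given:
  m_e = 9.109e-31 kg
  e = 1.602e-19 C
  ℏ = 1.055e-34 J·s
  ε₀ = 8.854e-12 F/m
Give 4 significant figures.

atomic unit of time: τ_au = (4πε₀)²ℏ³/(m_e e⁴) = 2.423e-17 s.
4.35e17 / 2.423e-17 = 1.795e34

1.795e34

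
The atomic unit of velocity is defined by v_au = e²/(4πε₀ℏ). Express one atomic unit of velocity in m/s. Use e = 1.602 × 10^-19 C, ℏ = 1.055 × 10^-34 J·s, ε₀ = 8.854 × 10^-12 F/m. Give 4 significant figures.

2.186 × 10^6 m/s

v_au = e²/(4πε₀ℏ)
  = 2.566 × 10^-38 / 1.174 × 10^-44
  = 2.186 × 10^6 m/s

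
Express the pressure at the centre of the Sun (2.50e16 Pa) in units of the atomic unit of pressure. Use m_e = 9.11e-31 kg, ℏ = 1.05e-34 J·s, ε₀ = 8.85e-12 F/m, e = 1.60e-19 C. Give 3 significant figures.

830

atomic unit of pressure: P_au = E_h/a₀³ = m_e⁴e¹⁰/((4πε₀)⁵ℏ⁸) = 3.01e13 Pa.
2.50e16 / 3.01e13 = 830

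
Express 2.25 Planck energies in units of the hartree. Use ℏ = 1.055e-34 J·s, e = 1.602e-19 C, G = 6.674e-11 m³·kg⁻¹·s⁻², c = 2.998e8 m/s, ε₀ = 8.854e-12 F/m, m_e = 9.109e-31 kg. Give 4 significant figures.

Planck energy: E_P = √(ℏc⁵/G) = 1.957e9 J
hartree: E_h = m_e e⁴/(4πε₀ℏ)² = 4.354e-18 J
2.25 × 1.957e9 / 4.354e-18 = 1.011e27

1.011e27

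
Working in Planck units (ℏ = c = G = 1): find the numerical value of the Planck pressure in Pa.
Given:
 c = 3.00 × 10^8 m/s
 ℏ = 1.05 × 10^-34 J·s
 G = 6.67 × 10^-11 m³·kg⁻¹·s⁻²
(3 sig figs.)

The unique combination of the constants set to 1 with dimensions of pressure is p_P = c⁷/(ℏG²).
  = 2.19 × 10^59 / 4.67 × 10^-55
  = 4.68 × 10^113 Pa

4.68 × 10^113 Pa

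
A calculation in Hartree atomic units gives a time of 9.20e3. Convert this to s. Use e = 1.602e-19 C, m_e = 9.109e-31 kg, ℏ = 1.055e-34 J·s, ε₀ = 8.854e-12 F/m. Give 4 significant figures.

One atomic unit of time: τ_au = (4πε₀)²ℏ³/(m_e e⁴) = 2.423e-17 s.
9.20e3 × 2.423e-17 s = 2.229e-13 s

2.229e-13 s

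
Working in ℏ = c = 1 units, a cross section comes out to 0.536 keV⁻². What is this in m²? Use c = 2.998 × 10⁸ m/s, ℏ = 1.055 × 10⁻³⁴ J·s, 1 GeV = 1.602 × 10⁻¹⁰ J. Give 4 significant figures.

2.089 × 10⁻²⁰ m²

Area is [L]² = [E]⁻²·(ℏc)²; restore (ℏc)².
1 GeV⁻² → (ℏc)² × (1 GeV in J)⁻² = 3.898 × 10⁻³² m².
Convert the energy scale: 0.536 keV⁻² = 5.36 × 10¹¹ GeV⁻².
Result: 5.36 × 10¹¹ × 3.898 × 10⁻³² = 2.089 × 10⁻²⁰ m².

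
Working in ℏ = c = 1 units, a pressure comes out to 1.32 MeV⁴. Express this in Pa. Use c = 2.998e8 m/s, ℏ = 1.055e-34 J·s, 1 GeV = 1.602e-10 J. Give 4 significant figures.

Pressure is [E]/[L]³ = [E]⁴/(ℏc)³.
1 GeV⁴ → 1/(ℏc)³ × (1 GeV in J)⁴ = 2.082e37 Pa.
Convert the energy scale: 1.32 MeV⁴ = 1.32e-12 GeV⁴.
Result: 1.32e-12 × 2.082e37 = 2.748e25 Pa.

2.748e25 Pa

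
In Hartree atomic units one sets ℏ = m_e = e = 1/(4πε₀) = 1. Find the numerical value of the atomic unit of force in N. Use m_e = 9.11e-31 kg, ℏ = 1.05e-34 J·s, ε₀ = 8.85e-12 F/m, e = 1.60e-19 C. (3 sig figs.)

8.33e-8 N

F_au = E_h/a₀ = m_e²e⁶/((4πε₀)³ℏ⁴)
E_h = 4.38e-18 J
a₀ = 5.26e-11 m
E_h/a₀ = 8.33e-8 N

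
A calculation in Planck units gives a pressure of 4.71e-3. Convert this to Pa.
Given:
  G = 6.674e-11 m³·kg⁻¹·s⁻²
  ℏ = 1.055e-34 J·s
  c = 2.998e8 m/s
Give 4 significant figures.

2.182e111 Pa

One Planck pressure: p_P = c⁷/(ℏG²) = 4.632e113 Pa.
4.71e-3 × 4.632e113 Pa = 2.182e111 Pa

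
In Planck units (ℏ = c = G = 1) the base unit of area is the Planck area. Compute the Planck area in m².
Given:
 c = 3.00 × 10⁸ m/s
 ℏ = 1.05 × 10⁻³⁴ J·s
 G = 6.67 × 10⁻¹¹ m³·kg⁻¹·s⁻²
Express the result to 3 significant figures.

A_P = ℏG/c³
  = 7.00 × 10⁻⁴⁵ / 2.70 × 10²⁵
  = 2.59 × 10⁻⁷⁰ m²

2.59 × 10⁻⁷⁰ m²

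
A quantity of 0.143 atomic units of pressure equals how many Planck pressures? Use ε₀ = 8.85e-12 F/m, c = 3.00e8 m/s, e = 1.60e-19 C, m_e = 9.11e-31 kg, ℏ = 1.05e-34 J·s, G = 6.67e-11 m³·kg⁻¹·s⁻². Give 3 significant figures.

9.20e-102

atomic unit of pressure: P_au = E_h/a₀³ = m_e⁴e¹⁰/((4πε₀)⁵ℏ⁸) = 3.01e13 Pa
Planck pressure: p_P = c⁷/(ℏG²) = 4.68e113 Pa
0.143 × 3.01e13 / 4.68e113 = 9.20e-102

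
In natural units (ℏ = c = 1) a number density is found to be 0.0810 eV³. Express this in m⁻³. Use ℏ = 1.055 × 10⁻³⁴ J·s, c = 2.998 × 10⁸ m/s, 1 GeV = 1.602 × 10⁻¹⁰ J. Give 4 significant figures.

1.052 × 10¹⁹ m⁻³

Number density is [L]⁻³ = [E]³/(ℏc)³.
1 GeV³ → 1/(ℏc)³ × (1 GeV in J)³ = 1.299 × 10⁴⁷ m⁻³.
Convert the energy scale: 0.0810 eV³ = 8.10 × 10⁻²⁹ GeV³.
Result: 8.10 × 10⁻²⁹ × 1.299 × 10⁴⁷ = 1.052 × 10¹⁹ m⁻³.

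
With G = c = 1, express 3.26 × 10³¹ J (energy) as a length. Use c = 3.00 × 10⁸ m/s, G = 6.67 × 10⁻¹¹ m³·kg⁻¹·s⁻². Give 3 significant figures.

Energy → length via G/c⁴.
3.26 × 10³¹ J × (G/c⁴) = 2.68 × 10⁻¹³ m

2.68 × 10⁻¹³ m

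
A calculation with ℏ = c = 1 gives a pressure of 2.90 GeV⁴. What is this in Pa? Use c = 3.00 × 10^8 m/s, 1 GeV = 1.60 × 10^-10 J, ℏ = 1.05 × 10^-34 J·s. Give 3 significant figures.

Pressure is [E]/[L]³ = [E]⁴/(ℏc)³.
1 GeV⁴ → 1/(ℏc)³ × (1 GeV in J)⁴ = 2.10 × 10^37 Pa.
Result: 2.90 × 2.10 × 10^37 = 6.08 × 10^37 Pa.

6.08 × 10^37 Pa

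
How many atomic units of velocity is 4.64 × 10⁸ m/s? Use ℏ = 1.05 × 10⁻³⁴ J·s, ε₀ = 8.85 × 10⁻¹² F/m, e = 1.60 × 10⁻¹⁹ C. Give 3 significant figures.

212

atomic unit of velocity: v_au = e²/(4πε₀ℏ) = 2.19 × 10⁶ m/s.
4.64 × 10⁸ / 2.19 × 10⁶ = 212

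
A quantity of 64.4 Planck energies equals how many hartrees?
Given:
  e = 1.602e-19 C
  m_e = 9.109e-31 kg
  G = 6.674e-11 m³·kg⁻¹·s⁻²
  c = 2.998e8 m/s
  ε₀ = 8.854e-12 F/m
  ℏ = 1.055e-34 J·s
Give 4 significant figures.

Planck energy: E_P = √(ℏc⁵/G) = 1.957e9 J
hartree: E_h = m_e e⁴/(4πε₀ℏ)² = 4.354e-18 J
64.4 × 1.957e9 / 4.354e-18 = 2.894e28

2.894e28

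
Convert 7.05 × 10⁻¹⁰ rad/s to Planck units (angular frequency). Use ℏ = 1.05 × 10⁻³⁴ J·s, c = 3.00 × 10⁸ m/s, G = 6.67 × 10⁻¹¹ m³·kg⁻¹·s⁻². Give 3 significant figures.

Planck angular frequency: ω_P = √(c⁵/(ℏG)) = 1.86 × 10⁴³ rad/s.
7.05 × 10⁻¹⁰ / 1.86 × 10⁴³ = 3.78 × 10⁻⁵³

3.78 × 10⁻⁵³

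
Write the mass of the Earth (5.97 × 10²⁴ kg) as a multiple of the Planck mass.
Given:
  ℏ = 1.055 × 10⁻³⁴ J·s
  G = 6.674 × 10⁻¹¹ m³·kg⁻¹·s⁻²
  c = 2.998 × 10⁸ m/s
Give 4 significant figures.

Planck mass: m_P = √(ℏc/G) = 2.177 × 10⁻⁸ kg.
5.97 × 10²⁴ / 2.177 × 10⁻⁸ = 2.742 × 10³²

2.742 × 10³²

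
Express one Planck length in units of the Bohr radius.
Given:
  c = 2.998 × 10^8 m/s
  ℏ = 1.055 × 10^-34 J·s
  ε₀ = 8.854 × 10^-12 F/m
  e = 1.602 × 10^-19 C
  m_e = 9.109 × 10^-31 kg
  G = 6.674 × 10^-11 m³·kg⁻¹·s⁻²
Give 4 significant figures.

3.051 × 10^-25

Planck length: ℓ_P = √(ℏG/c³) = 1.616 × 10^-35 m
Bohr radius: a₀ = 4πε₀ℏ²/(m_e e²) = 5.297 × 10^-11 m
ratio = 1.616 × 10^-35 / 5.297 × 10^-11 = 3.051 × 10^-25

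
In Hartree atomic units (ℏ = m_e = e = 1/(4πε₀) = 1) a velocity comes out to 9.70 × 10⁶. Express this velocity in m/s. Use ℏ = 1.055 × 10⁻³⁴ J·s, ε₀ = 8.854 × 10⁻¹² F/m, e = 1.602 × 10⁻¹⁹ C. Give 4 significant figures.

One atomic unit of velocity: v_au = e²/(4πε₀ℏ) = 2.186 × 10⁶ m/s.
9.70 × 10⁶ × 2.186 × 10⁶ m/s = 2.121 × 10¹³ m/s

2.121 × 10¹³ m/s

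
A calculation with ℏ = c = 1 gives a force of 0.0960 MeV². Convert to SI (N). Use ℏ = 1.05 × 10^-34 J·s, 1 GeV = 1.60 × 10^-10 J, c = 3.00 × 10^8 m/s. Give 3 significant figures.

0.0780 N

Force is [E]/[L] = [E]²/(ℏc); restore (ℏc)⁻¹.
1 GeV² → 1/(ℏc) × (1 GeV in J)² = 8.13 × 10^5 N.
Convert the energy scale: 0.0960 MeV² = 9.60 × 10^-8 GeV².
Result: 9.60 × 10^-8 × 8.13 × 10^5 = 0.0780 N.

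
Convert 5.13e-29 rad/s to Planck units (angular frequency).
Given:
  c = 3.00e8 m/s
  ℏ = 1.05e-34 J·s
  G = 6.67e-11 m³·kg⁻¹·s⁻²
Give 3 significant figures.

2.75e-72

Planck angular frequency: ω_P = √(c⁵/(ℏG)) = 1.86e43 rad/s.
5.13e-29 / 1.86e43 = 2.75e-72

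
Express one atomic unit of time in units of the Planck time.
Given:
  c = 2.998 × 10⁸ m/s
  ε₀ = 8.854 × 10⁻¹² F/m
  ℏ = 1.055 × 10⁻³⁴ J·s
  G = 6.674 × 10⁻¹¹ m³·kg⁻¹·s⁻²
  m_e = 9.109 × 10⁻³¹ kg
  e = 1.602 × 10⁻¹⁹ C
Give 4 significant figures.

4.494 × 10²⁶

atomic unit of time: τ_au = (4πε₀)²ℏ³/(m_e e⁴) = 2.423 × 10⁻¹⁷ s
Planck time: t_P = √(ℏG/c⁵) = 5.392 × 10⁻⁴⁴ s
ratio = 2.423 × 10⁻¹⁷ / 5.392 × 10⁻⁴⁴ = 4.494 × 10²⁶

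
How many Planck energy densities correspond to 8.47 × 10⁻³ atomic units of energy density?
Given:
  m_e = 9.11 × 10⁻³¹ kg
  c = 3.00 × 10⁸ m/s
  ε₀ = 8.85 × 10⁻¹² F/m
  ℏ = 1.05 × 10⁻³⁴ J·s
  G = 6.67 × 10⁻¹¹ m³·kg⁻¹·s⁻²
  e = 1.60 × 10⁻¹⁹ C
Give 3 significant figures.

5.45 × 10⁻¹⁰³

atomic unit of energy density: u_au = E_h/a₀³ = m_e⁴e¹⁰/((4πε₀)⁵ℏ⁸) = 3.01 × 10¹³ J/m³
Planck energy density: u_P = c⁷/(ℏG²) = 4.68 × 10¹¹³ J/m³
8.47 × 10⁻³ × 3.01 × 10¹³ / 4.68 × 10¹¹³ = 5.45 × 10⁻¹⁰³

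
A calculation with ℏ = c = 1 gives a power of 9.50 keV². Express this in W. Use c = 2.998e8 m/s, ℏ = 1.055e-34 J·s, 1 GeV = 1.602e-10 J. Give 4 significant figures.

2.311e3 W

Power is [E]/[T] = [E]²/ℏ.
1 GeV² → 1/ℏ × (1 GeV in J)² = 2.433e14 W.
Convert the energy scale: 9.50 keV² = 9.50e-12 GeV².
Result: 9.50e-12 × 2.433e14 = 2.311e3 W.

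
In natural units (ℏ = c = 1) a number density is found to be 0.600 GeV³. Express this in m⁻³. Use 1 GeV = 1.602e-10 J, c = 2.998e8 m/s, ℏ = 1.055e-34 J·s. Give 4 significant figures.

7.796e46 m⁻³

Number density is [L]⁻³ = [E]³/(ℏc)³.
1 GeV³ → 1/(ℏc)³ × (1 GeV in J)³ = 1.299e47 m⁻³.
Result: 0.600 × 1.299e47 = 7.796e46 m⁻³.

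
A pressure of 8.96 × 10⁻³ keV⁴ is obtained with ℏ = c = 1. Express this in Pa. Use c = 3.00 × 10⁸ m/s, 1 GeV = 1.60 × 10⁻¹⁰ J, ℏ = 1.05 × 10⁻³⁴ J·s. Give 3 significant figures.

1.88 × 10¹¹ Pa

Pressure is [E]/[L]³ = [E]⁴/(ℏc)³.
1 GeV⁴ → 1/(ℏc)³ × (1 GeV in J)⁴ = 2.10 × 10³⁷ Pa.
Convert the energy scale: 8.96 × 10⁻³ keV⁴ = 8.96 × 10⁻²⁷ GeV⁴.
Result: 8.96 × 10⁻²⁷ × 2.10 × 10³⁷ = 1.88 × 10¹¹ Pa.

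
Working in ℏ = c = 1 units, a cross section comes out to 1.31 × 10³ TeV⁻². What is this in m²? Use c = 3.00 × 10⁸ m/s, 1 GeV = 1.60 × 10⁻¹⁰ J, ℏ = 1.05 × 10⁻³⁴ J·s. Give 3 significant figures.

Area is [L]² = [E]⁻²·(ℏc)²; restore (ℏc)².
1 GeV⁻² → (ℏc)² × (1 GeV in J)⁻² = 3.88 × 10⁻³² m².
Convert the energy scale: 1.31 × 10³ TeV⁻² = 1.31 × 10⁻³ GeV⁻².
Result: 1.31 × 10⁻³ × 3.88 × 10⁻³² = 5.08 × 10⁻³⁵ m².

5.08 × 10⁻³⁵ m²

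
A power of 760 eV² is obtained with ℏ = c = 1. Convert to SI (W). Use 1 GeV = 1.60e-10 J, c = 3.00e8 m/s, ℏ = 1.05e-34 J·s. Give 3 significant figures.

Power is [E]/[T] = [E]²/ℏ.
1 GeV² → 1/ℏ × (1 GeV in J)² = 2.44e14 W.
Convert the energy scale: 760 eV² = 7.60e-16 GeV².
Result: 7.60e-16 × 2.44e14 = 0.185 W.

0.185 W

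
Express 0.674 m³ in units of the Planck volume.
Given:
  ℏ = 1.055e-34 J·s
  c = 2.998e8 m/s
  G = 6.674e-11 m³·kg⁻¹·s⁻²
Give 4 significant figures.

1.596e104

Planck volume: V_P = (ℏG/c³)^(3/2) = 4.224e-105 m³.
0.674 / 4.224e-105 = 1.596e104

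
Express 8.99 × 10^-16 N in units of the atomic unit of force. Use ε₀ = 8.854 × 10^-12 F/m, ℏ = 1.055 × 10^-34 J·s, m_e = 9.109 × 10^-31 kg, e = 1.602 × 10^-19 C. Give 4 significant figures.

1.094 × 10^-8

atomic unit of force: F_au = E_h/a₀ = m_e²e⁶/((4πε₀)³ℏ⁴) = 8.220 × 10^-8 N.
8.99 × 10^-16 / 8.220 × 10^-8 = 1.094 × 10^-8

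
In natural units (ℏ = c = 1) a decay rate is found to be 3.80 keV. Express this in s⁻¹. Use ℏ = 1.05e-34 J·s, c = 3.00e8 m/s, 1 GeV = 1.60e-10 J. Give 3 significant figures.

5.79e18 s⁻¹

A rate is [E]/ℏ; divide by ℏ.
1 GeV → 1/ℏ × (1 GeV in J) = 1.52e24 s⁻¹.
Convert the energy scale: 3.80 keV = 3.80e-6 GeV.
Result: 3.80e-6 × 1.52e24 = 5.79e18 s⁻¹.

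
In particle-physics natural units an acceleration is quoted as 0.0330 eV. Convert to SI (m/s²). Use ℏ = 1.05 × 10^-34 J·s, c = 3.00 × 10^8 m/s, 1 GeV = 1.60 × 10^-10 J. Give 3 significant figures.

1.51 × 10^22 m/s²

Acceleration is [L]/[T]² = c·[E]/ℏ.
1 GeV → c/ℏ × (1 GeV in J) = 4.57 × 10^32 m/s².
Convert the energy scale: 0.0330 eV = 3.30 × 10^-11 GeV.
Result: 3.30 × 10^-11 × 4.57 × 10^32 = 1.51 × 10^22 m/s².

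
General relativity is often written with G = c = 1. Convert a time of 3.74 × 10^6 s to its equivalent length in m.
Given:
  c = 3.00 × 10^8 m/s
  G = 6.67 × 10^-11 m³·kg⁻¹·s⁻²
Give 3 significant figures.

Time → length via c.
3.74 × 10^6 s × (c) = 1.12 × 10^15 m

1.12 × 10^15 m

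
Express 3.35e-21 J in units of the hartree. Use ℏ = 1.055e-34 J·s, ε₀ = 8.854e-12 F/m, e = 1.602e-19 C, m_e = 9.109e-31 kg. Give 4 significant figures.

7.694e-4

hartree: E_h = m_e e⁴/(4πε₀ℏ)² = 4.354e-18 J.
3.35e-21 / 4.354e-18 = 7.694e-4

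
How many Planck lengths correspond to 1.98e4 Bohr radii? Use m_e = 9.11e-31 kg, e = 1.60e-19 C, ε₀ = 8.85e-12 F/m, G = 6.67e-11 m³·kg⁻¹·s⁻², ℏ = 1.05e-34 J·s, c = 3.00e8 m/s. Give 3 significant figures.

Bohr radius: a₀ = 4πε₀ℏ²/(m_e e²) = 5.26e-11 m
Planck length: ℓ_P = √(ℏG/c³) = 1.61e-35 m
1.98e4 × 5.26e-11 / 1.61e-35 = 6.46e28

6.46e28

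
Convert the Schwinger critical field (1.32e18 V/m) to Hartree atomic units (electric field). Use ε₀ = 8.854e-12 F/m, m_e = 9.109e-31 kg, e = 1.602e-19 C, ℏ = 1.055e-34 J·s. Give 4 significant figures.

atomic unit of electric field: E_au = E_h/(e a₀) = m_e²e⁵/((4πε₀)³ℏ⁴) = 5.131e11 V/m.
1.32e18 / 5.131e11 = 2.573e6

2.573e6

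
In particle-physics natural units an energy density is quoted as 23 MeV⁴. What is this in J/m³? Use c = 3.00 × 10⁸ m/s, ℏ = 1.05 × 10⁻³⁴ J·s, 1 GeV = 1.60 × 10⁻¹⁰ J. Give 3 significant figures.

4.82 × 10²⁶ J/m³

[E]/[L]³ = [E]⁴/(ℏc)³; restore (ℏc)⁻³.
1 GeV⁴ → 1/(ℏc)³ × (1 GeV in J)⁴ = 2.10 × 10³⁷ J/m³.
Convert the energy scale: 23 MeV⁴ = 2.30 × 10⁻¹¹ GeV⁴.
Result: 2.30 × 10⁻¹¹ × 2.10 × 10³⁷ = 4.82 × 10²⁶ J/m³.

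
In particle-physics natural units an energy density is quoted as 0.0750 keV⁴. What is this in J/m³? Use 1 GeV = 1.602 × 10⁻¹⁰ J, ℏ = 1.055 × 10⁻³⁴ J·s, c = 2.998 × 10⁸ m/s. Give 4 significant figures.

[E]/[L]³ = [E]⁴/(ℏc)³; restore (ℏc)⁻³.
1 GeV⁴ → 1/(ℏc)³ × (1 GeV in J)⁴ = 2.082 × 10³⁷ J/m³.
Convert the energy scale: 0.0750 keV⁴ = 7.50 × 10⁻²⁶ GeV⁴.
Result: 7.50 × 10⁻²⁶ × 2.082 × 10³⁷ = 1.561 × 10¹² J/m³.

1.561 × 10¹² J/m³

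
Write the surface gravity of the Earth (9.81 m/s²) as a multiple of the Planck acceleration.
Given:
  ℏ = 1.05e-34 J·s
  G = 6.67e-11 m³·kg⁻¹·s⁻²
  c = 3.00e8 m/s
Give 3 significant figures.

1.76e-51

Planck acceleration: a_P = √(c⁷/(ℏG)) = 5.59e51 m/s².
9.81 / 5.59e51 = 1.76e-51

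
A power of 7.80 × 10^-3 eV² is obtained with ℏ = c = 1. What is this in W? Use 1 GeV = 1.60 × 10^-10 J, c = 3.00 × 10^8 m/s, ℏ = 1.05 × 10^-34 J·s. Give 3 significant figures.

1.90 × 10^-6 W

Power is [E]/[T] = [E]²/ℏ.
1 GeV² → 1/ℏ × (1 GeV in J)² = 2.44 × 10^14 W.
Convert the energy scale: 7.80 × 10^-3 eV² = 7.80 × 10^-21 GeV².
Result: 7.80 × 10^-21 × 2.44 × 10^14 = 1.90 × 10^-6 W.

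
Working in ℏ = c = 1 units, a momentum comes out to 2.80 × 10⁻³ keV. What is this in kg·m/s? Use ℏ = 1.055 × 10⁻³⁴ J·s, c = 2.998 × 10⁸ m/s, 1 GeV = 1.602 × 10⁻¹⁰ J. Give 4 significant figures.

1.496 × 10⁻²⁷ kg·m/s

Momentum is [E]/c; divide by c.
1 GeV → 1/c × (1 GeV in J) = 5.344 × 10⁻¹⁹ kg·m/s.
Convert the energy scale: 2.80 × 10⁻³ keV = 2.80 × 10⁻⁹ GeV.
Result: 2.80 × 10⁻⁹ × 5.344 × 10⁻¹⁹ = 1.496 × 10⁻²⁷ kg·m/s.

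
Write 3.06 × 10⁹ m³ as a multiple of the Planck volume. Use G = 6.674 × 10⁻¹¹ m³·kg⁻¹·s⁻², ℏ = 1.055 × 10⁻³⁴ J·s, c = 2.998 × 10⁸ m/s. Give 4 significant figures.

Planck volume: V_P = (ℏG/c³)^(3/2) = 4.224 × 10⁻¹⁰⁵ m³.
3.06 × 10⁹ / 4.224 × 10⁻¹⁰⁵ = 7.244 × 10¹¹³

7.244 × 10¹¹³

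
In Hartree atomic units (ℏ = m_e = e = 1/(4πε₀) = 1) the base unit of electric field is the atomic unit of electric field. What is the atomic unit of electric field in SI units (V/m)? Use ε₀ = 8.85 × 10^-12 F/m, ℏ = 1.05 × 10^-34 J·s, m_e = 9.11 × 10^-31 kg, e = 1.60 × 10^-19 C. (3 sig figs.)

5.20 × 10^11 V/m

E_au = E_h/(e a₀) = m_e²e⁵/((4πε₀)³ℏ⁴)
E_h = 4.38 × 10^-18 J
a₀ = 5.26 × 10^-11 m
E_h/(e·a₀) = 5.20 × 10^11 V/m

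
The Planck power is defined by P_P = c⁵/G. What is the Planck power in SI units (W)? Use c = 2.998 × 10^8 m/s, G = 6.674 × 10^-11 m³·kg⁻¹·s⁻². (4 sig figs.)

3.629 × 10^52 W

P_P = c⁵/G
  = 2.422 × 10^42 / 6.674 × 10^-11
  = 3.629 × 10^52 W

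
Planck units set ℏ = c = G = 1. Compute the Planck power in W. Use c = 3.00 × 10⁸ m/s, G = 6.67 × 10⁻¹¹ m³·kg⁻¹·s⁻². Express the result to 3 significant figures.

The unique combination of the constants set to 1 with dimensions of power is P_P = c⁵/G.
  = 2.43 × 10⁴² / 6.67 × 10⁻¹¹
  = 3.64 × 10⁵² W

3.64 × 10⁵² W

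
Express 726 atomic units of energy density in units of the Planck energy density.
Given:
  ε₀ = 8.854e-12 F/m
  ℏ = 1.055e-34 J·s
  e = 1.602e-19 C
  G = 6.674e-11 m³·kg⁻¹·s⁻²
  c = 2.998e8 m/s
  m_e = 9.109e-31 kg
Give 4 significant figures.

4.591e-98

atomic unit of energy density: u_au = E_h/a₀³ = m_e⁴e¹⁰/((4πε₀)⁵ℏ⁸) = 2.929e13 J/m³
Planck energy density: u_P = c⁷/(ℏG²) = 4.632e113 J/m³
726 × 2.929e13 / 4.632e113 = 4.591e-98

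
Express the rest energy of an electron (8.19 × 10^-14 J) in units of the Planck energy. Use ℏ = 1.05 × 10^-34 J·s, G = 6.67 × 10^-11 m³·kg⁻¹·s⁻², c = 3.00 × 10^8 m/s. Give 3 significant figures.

Planck energy: E_P = √(ℏc⁵/G) = 1.96 × 10^9 J.
8.19 × 10^-14 / 1.96 × 10^9 = 4.19 × 10^-23

4.19 × 10^-23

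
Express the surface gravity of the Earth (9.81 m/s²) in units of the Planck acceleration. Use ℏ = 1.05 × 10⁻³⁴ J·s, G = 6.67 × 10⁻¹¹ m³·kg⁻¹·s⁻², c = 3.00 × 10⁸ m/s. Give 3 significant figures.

1.76 × 10⁻⁵¹

Planck acceleration: a_P = √(c⁷/(ℏG)) = 5.59 × 10⁵¹ m/s².
9.81 / 5.59 × 10⁵¹ = 1.76 × 10⁻⁵¹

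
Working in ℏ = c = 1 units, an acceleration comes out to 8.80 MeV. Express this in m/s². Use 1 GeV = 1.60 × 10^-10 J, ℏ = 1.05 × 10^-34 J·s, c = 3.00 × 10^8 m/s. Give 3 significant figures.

4.02 × 10^30 m/s²

Acceleration is [L]/[T]² = c·[E]/ℏ.
1 GeV → c/ℏ × (1 GeV in J) = 4.57 × 10^32 m/s².
Convert the energy scale: 8.80 MeV = 8.80 × 10^-3 GeV.
Result: 8.80 × 10^-3 × 4.57 × 10^32 = 4.02 × 10^30 m/s².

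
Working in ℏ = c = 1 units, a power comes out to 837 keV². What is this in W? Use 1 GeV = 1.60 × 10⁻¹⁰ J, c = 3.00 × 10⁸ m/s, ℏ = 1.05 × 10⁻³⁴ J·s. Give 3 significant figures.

Power is [E]/[T] = [E]²/ℏ.
1 GeV² → 1/ℏ × (1 GeV in J)² = 2.44 × 10¹⁴ W.
Convert the energy scale: 837 keV² = 8.37 × 10⁻¹⁰ GeV².
Result: 8.37 × 10⁻¹⁰ × 2.44 × 10¹⁴ = 2.04 × 10⁵ W.

2.04 × 10⁵ W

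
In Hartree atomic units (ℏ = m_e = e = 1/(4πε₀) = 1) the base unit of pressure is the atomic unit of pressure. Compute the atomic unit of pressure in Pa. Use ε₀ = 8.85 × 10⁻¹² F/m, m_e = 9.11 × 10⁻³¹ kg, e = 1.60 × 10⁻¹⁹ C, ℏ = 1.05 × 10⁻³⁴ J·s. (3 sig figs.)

P_au = E_h/a₀³ = m_e⁴e¹⁰/((4πε₀)⁵ℏ⁸)
E_h = 4.38 × 10⁻¹⁸ J
a₀ = 5.26 × 10⁻¹¹ m
E_h/a₀³ = 3.01 × 10¹³ Pa

3.01 × 10¹³ Pa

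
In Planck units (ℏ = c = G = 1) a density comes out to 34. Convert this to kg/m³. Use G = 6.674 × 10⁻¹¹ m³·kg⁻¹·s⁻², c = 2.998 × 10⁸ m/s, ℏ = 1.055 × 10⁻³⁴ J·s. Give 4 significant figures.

1.752 × 10⁹⁸ kg/m³

One Planck density: ρ_P = c⁵/(ℏG²) = 5.154 × 10⁹⁶ kg/m³.
34 × 5.154 × 10⁹⁶ kg/m³ = 1.752 × 10⁹⁸ kg/m³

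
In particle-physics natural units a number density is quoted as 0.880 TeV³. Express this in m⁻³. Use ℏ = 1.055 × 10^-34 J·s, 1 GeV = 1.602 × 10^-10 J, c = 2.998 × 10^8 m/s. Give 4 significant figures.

Number density is [L]⁻³ = [E]³/(ℏc)³.
1 GeV³ → 1/(ℏc)³ × (1 GeV in J)³ = 1.299 × 10^47 m⁻³.
Convert the energy scale: 0.880 TeV³ = 8.80 × 10^8 GeV³.
Result: 8.80 × 10^8 × 1.299 × 10^47 = 1.143 × 10^56 m⁻³.

1.143 × 10^56 m⁻³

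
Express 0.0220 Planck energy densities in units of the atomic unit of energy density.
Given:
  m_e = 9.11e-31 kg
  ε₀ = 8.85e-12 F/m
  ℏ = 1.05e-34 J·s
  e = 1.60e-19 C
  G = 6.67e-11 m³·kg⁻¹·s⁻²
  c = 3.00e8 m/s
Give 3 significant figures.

Planck energy density: u_P = c⁷/(ℏG²) = 4.68e113 J/m³
atomic unit of energy density: u_au = E_h/a₀³ = m_e⁴e¹⁰/((4πε₀)⁵ℏ⁸) = 3.01e13 J/m³
0.0220 × 4.68e113 / 3.01e13 = 3.42e98

3.42e98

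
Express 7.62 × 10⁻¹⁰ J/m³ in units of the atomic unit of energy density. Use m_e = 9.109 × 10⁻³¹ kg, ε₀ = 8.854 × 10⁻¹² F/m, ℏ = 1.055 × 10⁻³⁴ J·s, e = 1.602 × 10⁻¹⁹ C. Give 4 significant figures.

atomic unit of energy density: u_au = E_h/a₀³ = m_e⁴e¹⁰/((4πε₀)⁵ℏ⁸) = 2.929 × 10¹³ J/m³.
7.62 × 10⁻¹⁰ / 2.929 × 10¹³ = 2.601 × 10⁻²³

2.601 × 10⁻²³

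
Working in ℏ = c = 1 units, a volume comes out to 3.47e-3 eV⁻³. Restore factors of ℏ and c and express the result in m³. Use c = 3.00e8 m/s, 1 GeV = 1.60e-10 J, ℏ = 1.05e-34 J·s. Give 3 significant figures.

2.65e-23 m³

Volume is [L]³ = [E]⁻³·(ℏc)³.
1 GeV⁻³ → (ℏc)³ × (1 GeV in J)⁻³ = 7.63e-48 m³.
Convert the energy scale: 3.47e-3 eV⁻³ = 3.47e24 GeV⁻³.
Result: 3.47e24 × 7.63e-48 = 2.65e-23 m³.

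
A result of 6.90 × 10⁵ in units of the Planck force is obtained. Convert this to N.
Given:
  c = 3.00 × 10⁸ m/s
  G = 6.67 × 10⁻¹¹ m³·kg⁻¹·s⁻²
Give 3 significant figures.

One Planck force: F_P = c⁴/G = 1.21 × 10⁴⁴ N.
6.90 × 10⁵ × 1.21 × 10⁴⁴ N = 8.38 × 10⁴⁹ N

8.38 × 10⁴⁹ N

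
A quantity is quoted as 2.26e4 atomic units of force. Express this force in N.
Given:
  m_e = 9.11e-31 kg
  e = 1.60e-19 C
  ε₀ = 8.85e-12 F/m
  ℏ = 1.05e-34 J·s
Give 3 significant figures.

One atomic unit of force: F_au = E_h/a₀ = m_e²e⁶/((4πε₀)³ℏ⁴) = 8.33e-8 N.
2.26e4 × 8.33e-8 N = 1.88e-3 N

1.88e-3 N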